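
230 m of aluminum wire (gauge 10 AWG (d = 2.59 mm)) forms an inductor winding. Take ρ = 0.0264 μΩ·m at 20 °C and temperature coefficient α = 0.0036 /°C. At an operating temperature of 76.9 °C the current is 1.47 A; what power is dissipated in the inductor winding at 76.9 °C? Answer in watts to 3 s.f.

3.00 W

ρ = 0.0264 μΩ·m = 2.64×10^-8 Ω·m
A = π(2.59/2 mm)² = π(1.2950e-03 m)² = 5.269e-06 m²
R₍20₎ = ρL/A = (2.64×10^-8)(230)/(5.269e-06) = 1.153 Ω
R₍76.9₎ = R₍20₎(1 + αΔT) = 1.153 × (1 + 0.0036×56.9) = 1.389 Ω
P = I²R = (1.47)² × 1.389 = 3.00 W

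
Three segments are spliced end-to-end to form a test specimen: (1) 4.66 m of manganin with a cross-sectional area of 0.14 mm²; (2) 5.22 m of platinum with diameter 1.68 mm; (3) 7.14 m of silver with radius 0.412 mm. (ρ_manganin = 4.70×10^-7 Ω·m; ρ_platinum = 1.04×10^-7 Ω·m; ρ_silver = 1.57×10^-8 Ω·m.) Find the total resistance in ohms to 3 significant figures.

16.1 Ω

Seg 1: A = 0.14 mm² = 1.400e-07 m²
R_1 = (4.70×10^-7)(4.66)/(1.400e-07) = 15.64 Ω
Seg 2: A = π(d/2)² = π(8.4000e-04 m)² = 2.217e-06 m²
R_2 = (1.04×10^-7)(5.22)/(2.217e-06) = 0.2449 Ω
Seg 3: A = πr² = π(4.1200e-04 m)² = 5.333e-07 m²
R_3 = (1.57×10^-8)(7.14)/(5.333e-07) = 0.2102 Ω
R_total = R_1 + R_2 + R_3 = 16.1 Ω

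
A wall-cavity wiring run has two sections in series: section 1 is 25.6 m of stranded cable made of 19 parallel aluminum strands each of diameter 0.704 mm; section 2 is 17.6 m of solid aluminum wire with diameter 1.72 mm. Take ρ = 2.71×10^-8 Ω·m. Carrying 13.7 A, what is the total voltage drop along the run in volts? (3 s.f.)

4.10 V

Section 1: A_strand = π(3.5200e-04)² = 3.893e-07 m²; R₁ = ρL/(N·A_s) = (2.71×10^-8)(25.6)/(19×3.893e-07) = 0.0938 Ω
Section 2: A = π(d/2)² = π(8.6000e-04 m)² = 2.324e-06 m²
R₂ = (2.71×10^-8)(17.6)/(2.324e-06) = 0.2053 Ω
R = R₁ + R₂ = 0.2991 Ω
V = IR = 13.7 × 0.2991 = 4.10 V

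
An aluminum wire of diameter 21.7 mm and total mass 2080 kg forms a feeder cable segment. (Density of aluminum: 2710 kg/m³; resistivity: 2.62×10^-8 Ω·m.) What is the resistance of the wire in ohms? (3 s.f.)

A = π(d/2)² = π(1.0850e-02 m)² = 3.6984e-04 m²
L = m/(density·A) = 2080/(2710×3.6984e-04) = 2075 m
R = ρL/A = (2.62×10^-8)(2075)/(3.6984e-04) = 0.147 Ω

0.147 Ω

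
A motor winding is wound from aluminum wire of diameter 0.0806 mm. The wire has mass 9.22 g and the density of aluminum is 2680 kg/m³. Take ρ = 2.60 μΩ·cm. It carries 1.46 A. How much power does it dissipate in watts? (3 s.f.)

7320 W

ρ = 2.60 μΩ·cm = 2.60×10^-8 Ω·m
A = π(d/2)² = π(4.0300e-05 m)² = 5.1022e-09 m²
L = m/(density·A) = 0.00922/(2680×5.1022e-09) = 674.3 m
R = ρL/A = (2.60×10^-8)(674.3)/(5.1022e-09) = 3436 Ω
P = I²R = (1.46)² × 3436 = 7320 W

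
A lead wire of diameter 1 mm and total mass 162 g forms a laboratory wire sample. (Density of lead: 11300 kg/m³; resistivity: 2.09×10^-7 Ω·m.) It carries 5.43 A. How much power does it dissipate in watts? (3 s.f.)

143 W

A = π(d/2)² = π(5.0000e-04 m)² = 7.8540e-07 m²
L = m/(density·A) = 0.162/(11300×7.8540e-07) = 18.25 m
R = ρL/A = (2.09×10^-7)(18.25)/(7.8540e-07) = 4.857 Ω
P = I²R = (5.43)² × 4.857 = 143 W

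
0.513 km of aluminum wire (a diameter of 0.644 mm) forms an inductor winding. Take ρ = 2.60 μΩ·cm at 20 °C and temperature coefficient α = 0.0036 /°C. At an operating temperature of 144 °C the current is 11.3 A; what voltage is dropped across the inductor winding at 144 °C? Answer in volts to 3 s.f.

669 V

ρ = 2.60 μΩ·cm = 2.60×10^-8 Ω·m
A = π(d/2)² = π(3.2200e-04 m)² = 3.257e-07 m²
R₍20₎ = ρL/A = (2.60×10^-8)(513)/(3.257e-07) = 40.95 Ω
R₍144₎ = R₍20₎(1 + αΔT) = 40.95 × (1 + 0.0036×124) = 59.23 Ω
V = IR = 11.3 × 59.23 = 669 V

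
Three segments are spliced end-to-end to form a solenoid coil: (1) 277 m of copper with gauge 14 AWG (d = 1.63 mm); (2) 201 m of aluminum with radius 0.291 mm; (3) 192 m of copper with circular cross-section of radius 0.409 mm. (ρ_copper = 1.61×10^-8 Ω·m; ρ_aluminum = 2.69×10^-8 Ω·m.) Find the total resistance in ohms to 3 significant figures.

Seg 1: A = π(1.63/2 mm)² = π(8.1500e-04 m)² = 2.087e-06 m²
R_1 = (1.61×10^-8)(277)/(2.087e-06) = 2.137 Ω
Seg 2: A = πr² = π(2.9100e-04 m)² = 2.660e-07 m²
R_2 = (2.69×10^-8)(201)/(2.660e-07) = 20.32 Ω
Seg 3: A = πr² = π(4.0900e-04 m)² = 5.255e-07 m²
R_3 = (1.61×10^-8)(192)/(5.255e-07) = 5.882 Ω
R_total = R_1 + R_2 + R_3 = 28.3 Ω

28.3 Ω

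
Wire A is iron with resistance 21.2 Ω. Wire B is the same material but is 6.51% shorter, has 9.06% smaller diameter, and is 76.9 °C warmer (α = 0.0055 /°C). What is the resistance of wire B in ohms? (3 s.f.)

34.1 Ω

R ∝ ρL/d² with ρ ∝ (1+αΔT), so R_B/R_A = (1 − 6.51/100) × (1 − 9.06/100)⁻² × (1 + 0.0055×76.9)
= 0.9349 × 1.209 × 1.423 = 1.609
R_B = 1.609 × 21.2 = 34.1 Ω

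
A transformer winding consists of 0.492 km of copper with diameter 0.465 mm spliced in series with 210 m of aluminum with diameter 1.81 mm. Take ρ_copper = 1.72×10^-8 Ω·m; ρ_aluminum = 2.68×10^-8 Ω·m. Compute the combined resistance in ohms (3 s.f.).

Segment 1: A = π(d/2)² = π(2.3250e-04 m)² = 1.698e-07 m²
R₁ = ρL/A = (1.72×10^-8)(492)/(1.698e-07) = 49.83 Ω
Segment 2: A = π(d/2)² = π(9.0500e-04 m)² = 2.573e-06 m²
R₂ = (2.68×10^-8)(210)/(2.573e-06) = 2.187 Ω
R = R₁ + R₂ = 52.0 Ω

52.0 Ω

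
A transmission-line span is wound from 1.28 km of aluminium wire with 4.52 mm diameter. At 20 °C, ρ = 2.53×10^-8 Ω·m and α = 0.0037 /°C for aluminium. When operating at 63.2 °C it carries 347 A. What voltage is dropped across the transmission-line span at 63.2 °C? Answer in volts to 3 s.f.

812 V

A = π(d/2)² = π(2.2600e-03 m)² = 1.605e-05 m²
R₍20₎ = ρL/A = (2.53×10^-8)(1280)/(1.605e-05) = 2.018 Ω
R₍63.2₎ = R₍20₎(1 + αΔT) = 2.018 × (1 + 0.0037×43.2) = 2.341 Ω
V = IR = 347 × 2.341 = 812 V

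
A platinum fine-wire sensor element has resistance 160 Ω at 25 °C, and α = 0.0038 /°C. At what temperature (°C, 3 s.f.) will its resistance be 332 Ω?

308 °C

R = R₀(1 + α(T − T₀)) ⇒ T = T₀ + (R/R₀ − 1)/α
T = 25 + (332/160 − 1)/0.0038 = 25 + (1.075)/0.0038 = 308 °C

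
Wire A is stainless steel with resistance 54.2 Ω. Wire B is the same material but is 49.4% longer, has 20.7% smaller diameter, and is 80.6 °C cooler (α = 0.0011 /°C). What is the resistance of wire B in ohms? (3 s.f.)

117 Ω

R ∝ ρL/d² with ρ ∝ (1+αΔT), so R_B/R_A = (1 + 49.4/100) × (1 − 20.7/100)⁻² × (1 − 0.0011×80.6)
= 1.494 × 1.59 × 0.9113 = 2.165
R_B = 2.165 × 54.2 = 117 Ω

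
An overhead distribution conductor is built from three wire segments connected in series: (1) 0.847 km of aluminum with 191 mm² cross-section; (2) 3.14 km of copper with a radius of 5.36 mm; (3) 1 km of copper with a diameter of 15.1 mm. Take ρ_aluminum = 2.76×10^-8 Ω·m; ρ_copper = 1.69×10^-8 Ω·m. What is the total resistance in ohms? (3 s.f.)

0.805 Ω

Seg 1: A = 191 mm² = 1.910e-04 m²
R_1 = (2.76×10^-8)(847)/(1.910e-04) = 0.1224 Ω
Seg 2: A = πr² = π(5.3600e-03 m)² = 9.026e-05 m²
R_2 = (1.69×10^-8)(3140)/(9.026e-05) = 0.5879 Ω
Seg 3: A = π(d/2)² = π(7.5500e-03 m)² = 1.791e-04 m²
R_3 = (1.69×10^-8)(1000)/(1.791e-04) = 0.09437 Ω
R_total = R_1 + R_2 + R_3 = 0.805 Ω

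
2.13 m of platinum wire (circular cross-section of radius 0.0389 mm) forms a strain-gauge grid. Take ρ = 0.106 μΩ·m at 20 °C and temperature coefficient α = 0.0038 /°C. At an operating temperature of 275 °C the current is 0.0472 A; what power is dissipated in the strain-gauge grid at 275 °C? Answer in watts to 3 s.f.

ρ = 0.106 μΩ·m = 1.06×10^-7 Ω·m
A = πr² = π(3.8900e-05 m)² = 4.754e-09 m²
R₍20₎ = ρL/A = (1.06×10^-7)(2.13)/(4.754e-09) = 47.49 Ω
R₍275₎ = R₍20₎(1 + αΔT) = 47.49 × (1 + 0.0038×255) = 93.52 Ω
P = I²R = (0.0472)² × 93.52 = 0.208 W

0.208 W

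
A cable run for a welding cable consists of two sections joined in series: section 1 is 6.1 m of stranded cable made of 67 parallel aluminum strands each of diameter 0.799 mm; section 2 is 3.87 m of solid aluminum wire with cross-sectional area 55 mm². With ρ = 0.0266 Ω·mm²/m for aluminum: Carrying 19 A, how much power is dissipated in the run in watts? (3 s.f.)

ρ = 0.0266 Ω·mm²/m = 2.66×10^-8 Ω·m
Section 1: A_strand = π(3.9950e-04)² = 5.014e-07 m²; R₁ = ρL/(N·A_s) = (2.66×10^-8)(6.1)/(67×5.014e-07) = 0.00483 Ω
Section 2: A = 55 mm² = 5.500e-05 m²
R₂ = (2.66×10^-8)(3.87)/(5.500e-05) = 0.001872 Ω
R = R₁ + R₂ = 0.006702 Ω
P = I²R = (19)² × 0.006702 = 2.42 W

2.42 W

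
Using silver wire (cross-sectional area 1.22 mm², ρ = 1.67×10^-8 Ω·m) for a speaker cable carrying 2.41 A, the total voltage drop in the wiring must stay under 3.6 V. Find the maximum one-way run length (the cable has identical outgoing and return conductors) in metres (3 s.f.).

54.6 m

A = 1.22 mm² = 1.220e-06 m²
L_max = V_max·A/(2·ρI) = (3.6)(1.220e-06)/(2×1.67×10^-8×2.41) = 54.6 m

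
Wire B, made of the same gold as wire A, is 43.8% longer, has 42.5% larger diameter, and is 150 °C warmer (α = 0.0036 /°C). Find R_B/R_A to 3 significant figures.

1.09

R ∝ ρL/d² with ρ ∝ (1+αΔT), so R_B/R_A = (1 + 43.8/100) × (1 + 42.5/100)⁻² × (1 + 0.0036×150)
= 1.438 × 0.4925 × 1.54 = 1.09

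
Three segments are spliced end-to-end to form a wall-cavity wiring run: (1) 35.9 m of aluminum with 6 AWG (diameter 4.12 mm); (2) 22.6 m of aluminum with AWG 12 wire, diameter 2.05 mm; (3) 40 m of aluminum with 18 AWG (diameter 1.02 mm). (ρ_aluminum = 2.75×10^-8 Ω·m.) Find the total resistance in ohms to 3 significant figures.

Seg 1: A = π(4.12/2 mm)² = π(2.0600e-03 m)² = 1.333e-05 m²
R_1 = (2.75×10^-8)(35.9)/(1.333e-05) = 0.07405 Ω
Seg 2: A = π(2.05/2 mm)² = π(1.0250e-03 m)² = 3.301e-06 m²
R_2 = (2.75×10^-8)(22.6)/(3.301e-06) = 0.1883 Ω
Seg 3: A = π(1.02/2 mm)² = π(5.1000e-04 m)² = 8.171e-07 m²
R_3 = (2.75×10^-8)(40)/(8.171e-07) = 1.346 Ω
R_total = R_1 + R_2 + R_3 = 1.61 Ω

1.61 Ω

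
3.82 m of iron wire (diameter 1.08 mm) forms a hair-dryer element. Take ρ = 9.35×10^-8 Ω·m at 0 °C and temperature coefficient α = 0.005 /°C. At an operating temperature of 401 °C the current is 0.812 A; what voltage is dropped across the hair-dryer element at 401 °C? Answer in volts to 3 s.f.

A = π(d/2)² = π(5.4000e-04 m)² = 9.161e-07 m²
R₍0₎ = ρL/A = (9.35×10^-8)(3.82)/(9.161e-07) = 0.3899 Ω
R₍401₎ = R₍0₎(1 + αΔT) = 0.3899 × (1 + 0.005×401) = 1.172 Ω
V = IR = 0.812 × 1.172 = 0.951 V

0.951 V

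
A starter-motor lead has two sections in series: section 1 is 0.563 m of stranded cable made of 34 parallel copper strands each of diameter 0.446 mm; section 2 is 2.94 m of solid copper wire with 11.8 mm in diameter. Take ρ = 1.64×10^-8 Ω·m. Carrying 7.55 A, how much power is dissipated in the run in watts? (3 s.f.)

0.124 W

Section 1: A_strand = π(2.2300e-04)² = 1.562e-07 m²; R₁ = ρL/(N·A_s) = (1.64×10^-8)(0.563)/(34×1.562e-07) = 0.001738 Ω
Section 2: A = π(d/2)² = π(5.9000e-03 m)² = 1.094e-04 m²
R₂ = (1.64×10^-8)(2.94)/(1.094e-04) = 4.409×10^-4 Ω
R = R₁ + R₂ = 0.002179 Ω
P = I²R = (7.55)² × 0.002179 = 0.124 W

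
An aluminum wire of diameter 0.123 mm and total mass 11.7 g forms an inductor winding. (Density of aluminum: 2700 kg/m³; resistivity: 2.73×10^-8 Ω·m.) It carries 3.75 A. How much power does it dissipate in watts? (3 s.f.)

11800 W

A = π(d/2)² = π(6.1500e-05 m)² = 1.1882e-08 m²
L = m/(density·A) = 0.0117/(2700×1.1882e-08) = 364.7 m
R = ρL/A = (2.73×10^-8)(364.7)/(1.1882e-08) = 837.9 Ω
P = I²R = (3.75)² × 837.9 = 11800 W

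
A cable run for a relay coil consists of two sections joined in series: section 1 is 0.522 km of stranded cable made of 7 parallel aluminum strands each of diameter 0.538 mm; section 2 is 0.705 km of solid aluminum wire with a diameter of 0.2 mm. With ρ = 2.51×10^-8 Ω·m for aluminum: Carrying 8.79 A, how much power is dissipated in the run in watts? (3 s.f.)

Section 1: A_strand = π(2.6900e-04)² = 2.273e-07 m²; R₁ = ρL/(N·A_s) = (2.51×10^-8)(522)/(7×2.273e-07) = 8.234 Ω
Section 2: A = π(d/2)² = π(1.0000e-04 m)² = 3.142e-08 m²
R₂ = (2.51×10^-8)(705)/(3.142e-08) = 563.3 Ω
R = R₁ + R₂ = 571.5 Ω
P = I²R = (8.79)² × 571.5 = 44200 W

44200 W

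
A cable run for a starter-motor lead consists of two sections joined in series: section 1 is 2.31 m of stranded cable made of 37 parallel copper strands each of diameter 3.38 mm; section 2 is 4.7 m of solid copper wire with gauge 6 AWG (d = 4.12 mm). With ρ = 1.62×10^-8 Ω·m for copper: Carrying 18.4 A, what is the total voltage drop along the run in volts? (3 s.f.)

Section 1: A_strand = π(1.6900e-03)² = 8.973e-06 m²; R₁ = ρL/(N·A_s) = (1.62×10^-8)(2.31)/(37×8.973e-06) = 1.127×10^-4 Ω
Section 2: A = π(4.12/2 mm)² = π(2.0600e-03 m)² = 1.333e-05 m²
R₂ = (1.62×10^-8)(4.7)/(1.333e-05) = 0.005711 Ω
R = R₁ + R₂ = 0.005824 Ω
V = IR = 18.4 × 0.005824 = 0.107 V

0.107 V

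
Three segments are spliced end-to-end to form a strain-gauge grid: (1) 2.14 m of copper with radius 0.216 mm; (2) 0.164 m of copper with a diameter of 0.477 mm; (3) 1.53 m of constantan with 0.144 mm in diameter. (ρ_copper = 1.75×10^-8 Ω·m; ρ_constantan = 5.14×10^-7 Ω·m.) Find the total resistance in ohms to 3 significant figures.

Seg 1: A = πr² = π(2.1600e-04 m)² = 1.466e-07 m²
R_1 = (1.75×10^-8)(2.14)/(1.466e-07) = 0.2555 Ω
Seg 2: A = π(d/2)² = π(2.3850e-04 m)² = 1.787e-07 m²
R_2 = (1.75×10^-8)(0.164)/(1.787e-07) = 0.01606 Ω
Seg 3: A = π(d/2)² = π(7.2000e-05 m)² = 1.629e-08 m²
R_3 = (5.14×10^-7)(1.53)/(1.629e-08) = 48.29 Ω
R_total = R_1 + R_2 + R_3 = 48.6 Ω

48.6 Ω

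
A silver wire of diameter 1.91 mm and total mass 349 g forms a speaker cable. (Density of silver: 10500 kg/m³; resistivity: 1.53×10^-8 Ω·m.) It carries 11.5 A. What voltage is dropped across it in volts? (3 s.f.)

A = π(d/2)² = π(9.5500e-04 m)² = 2.8652e-06 m²
L = m/(density·A) = 0.349/(10500×2.8652e-06) = 11.6 m
R = ρL/A = (1.53×10^-8)(11.6)/(2.8652e-06) = 0.06195 Ω
V = IR = 11.5 × 0.06195 = 0.712 V

0.712 V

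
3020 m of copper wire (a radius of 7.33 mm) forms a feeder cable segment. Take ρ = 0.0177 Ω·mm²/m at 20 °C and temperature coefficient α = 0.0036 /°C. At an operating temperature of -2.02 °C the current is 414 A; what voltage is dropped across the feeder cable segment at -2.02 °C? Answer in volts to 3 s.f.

ρ = 0.0177 Ω·mm²/m = 1.77×10^-8 Ω·m
A = πr² = π(7.3300e-03 m)² = 1.688e-04 m²
R₍20₎ = ρL/A = (1.77×10^-8)(3020)/(1.688e-04) = 0.3167 Ω
R₍-2.02₎ = R₍20₎(1 + αΔT) = 0.3167 × (1 + 0.0036×-22) = 0.2916 Ω
V = IR = 414 × 0.2916 = 121 V

121 V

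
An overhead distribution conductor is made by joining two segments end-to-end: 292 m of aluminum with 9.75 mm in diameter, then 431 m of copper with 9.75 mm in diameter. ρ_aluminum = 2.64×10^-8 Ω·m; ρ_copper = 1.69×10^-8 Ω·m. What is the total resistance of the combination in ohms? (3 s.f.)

0.201 Ω

Segment 1: A = π(d/2)² = π(4.8750e-03 m)² = 7.466e-05 m²
R₁ = ρL/A = (2.64×10^-8)(292)/(7.466e-05) = 0.1032 Ω
R₂ = (1.69×10^-8)(431)/(7.466e-05) = 0.09756 Ω
R = R₁ + R₂ = 0.201 Ω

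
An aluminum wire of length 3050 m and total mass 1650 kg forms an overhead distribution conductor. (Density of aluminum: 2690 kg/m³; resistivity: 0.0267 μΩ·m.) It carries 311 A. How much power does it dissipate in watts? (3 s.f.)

ρ = 0.0267 μΩ·m = 2.67×10^-8 Ω·m
A = m/(density·L) = 1650/(2690×3050) = 2.0111e-04 m²
R = ρL/A = (2.67×10^-8)(3050)/(2.0111e-04) = 0.4049 Ω
P = I²R = (311)² × 0.4049 = 39200 W

39200 W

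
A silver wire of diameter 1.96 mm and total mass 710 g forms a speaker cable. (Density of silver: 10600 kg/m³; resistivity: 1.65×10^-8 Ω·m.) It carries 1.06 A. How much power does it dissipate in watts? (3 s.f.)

0.136 W

A = π(d/2)² = π(9.8000e-04 m)² = 3.0172e-06 m²
L = m/(density·A) = 0.71/(10600×3.0172e-06) = 22.2 m
R = ρL/A = (1.65×10^-8)(22.2)/(3.0172e-06) = 0.1214 Ω
P = I²R = (1.06)² × 0.1214 = 0.136 W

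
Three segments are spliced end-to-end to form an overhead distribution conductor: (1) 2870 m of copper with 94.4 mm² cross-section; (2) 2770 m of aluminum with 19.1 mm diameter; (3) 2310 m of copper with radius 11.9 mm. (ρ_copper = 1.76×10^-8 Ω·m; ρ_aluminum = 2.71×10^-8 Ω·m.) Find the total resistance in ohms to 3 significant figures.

0.888 Ω

Seg 1: A = 94.4 mm² = 9.440e-05 m²
R_1 = (1.76×10^-8)(2870)/(9.440e-05) = 0.5351 Ω
Seg 2: A = π(d/2)² = π(9.5500e-03 m)² = 2.865e-04 m²
R_2 = (2.71×10^-8)(2770)/(2.865e-04) = 0.262 Ω
Seg 3: A = πr² = π(1.1900e-02 m)² = 4.449e-04 m²
R_3 = (1.76×10^-8)(2310)/(4.449e-04) = 0.09139 Ω
R_total = R_1 + R_2 + R_3 = 0.888 Ω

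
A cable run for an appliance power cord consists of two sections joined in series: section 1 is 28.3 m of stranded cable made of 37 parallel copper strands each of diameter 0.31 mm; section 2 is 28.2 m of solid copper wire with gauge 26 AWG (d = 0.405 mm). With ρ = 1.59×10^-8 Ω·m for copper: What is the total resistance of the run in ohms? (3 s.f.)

Section 1: A_strand = π(1.5500e-04)² = 7.548e-08 m²; R₁ = ρL/(N·A_s) = (1.59×10^-8)(28.3)/(37×7.548e-08) = 0.1611 Ω
Section 2: A = π(0.405/2 mm)² = π(2.0250e-04 m)² = 1.288e-07 m²
R₂ = (1.59×10^-8)(28.2)/(1.288e-07) = 3.481 Ω
R = R₁ + R₂ = 3.64 Ω

3.64 Ω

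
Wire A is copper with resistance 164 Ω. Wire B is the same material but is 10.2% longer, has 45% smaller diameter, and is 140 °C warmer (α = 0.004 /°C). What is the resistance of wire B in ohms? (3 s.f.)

R ∝ ρL/d² with ρ ∝ (1+αΔT), so R_B/R_A = (1 + 10.2/100) × (1 − 45/100)⁻² × (1 + 0.004×140)
= 1.102 × 3.306 × 1.56 = 5.683
R_B = 5.683 × 164 = 932 Ω

932 Ω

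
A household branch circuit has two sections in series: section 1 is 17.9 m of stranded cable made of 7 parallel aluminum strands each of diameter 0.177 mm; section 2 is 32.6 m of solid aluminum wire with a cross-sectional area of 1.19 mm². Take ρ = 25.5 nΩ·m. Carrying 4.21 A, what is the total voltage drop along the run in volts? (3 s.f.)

ρ = 25.5 nΩ·m = 2.55×10^-8 Ω·m
Section 1: A_strand = π(8.8500e-05)² = 2.461e-08 m²; R₁ = ρL/(N·A_s) = (2.55×10^-8)(17.9)/(7×2.461e-08) = 2.65 Ω
Section 2: A = 1.19 mm² = 1.190e-06 m²
R₂ = (2.55×10^-8)(32.6)/(1.190e-06) = 0.6986 Ω
R = R₁ + R₂ = 3.349 Ω
V = IR = 4.21 × 3.349 = 14.1 V

14.1 V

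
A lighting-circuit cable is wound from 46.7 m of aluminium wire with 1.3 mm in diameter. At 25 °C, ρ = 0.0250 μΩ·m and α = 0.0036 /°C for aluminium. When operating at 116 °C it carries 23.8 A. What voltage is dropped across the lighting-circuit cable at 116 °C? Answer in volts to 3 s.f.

ρ = 0.0250 μΩ·m = 2.50×10^-8 Ω·m
A = π(d/2)² = π(6.5000e-04 m)² = 1.327e-06 m²
R₍25₎ = ρL/A = (2.50×10^-8)(46.7)/(1.327e-06) = 0.8796 Ω
R₍116₎ = R₍25₎(1 + αΔT) = 0.8796 × (1 + 0.0036×91) = 1.168 Ω
V = IR = 23.8 × 1.168 = 27.8 V

27.8 V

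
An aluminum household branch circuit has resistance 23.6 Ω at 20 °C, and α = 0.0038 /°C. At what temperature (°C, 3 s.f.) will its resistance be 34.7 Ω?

R = R₀(1 + α(T − T₀)) ⇒ T = T₀ + (R/R₀ − 1)/α
T = 20 + (34.7/23.6 − 1)/0.0038 = 20 + (0.4703)/0.0038 = 144 °C

144 °C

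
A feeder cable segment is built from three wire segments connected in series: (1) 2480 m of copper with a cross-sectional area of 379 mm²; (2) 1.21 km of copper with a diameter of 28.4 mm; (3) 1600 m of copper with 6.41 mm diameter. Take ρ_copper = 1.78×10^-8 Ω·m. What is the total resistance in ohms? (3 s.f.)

1.03 Ω

Seg 1: A = 379 mm² = 3.790e-04 m²
R_1 = (1.78×10^-8)(2480)/(3.790e-04) = 0.1165 Ω
Seg 2: A = π(d/2)² = π(1.4200e-02 m)² = 6.335e-04 m²
R_2 = (1.78×10^-8)(1210)/(6.335e-04) = 0.034 Ω
Seg 3: A = π(d/2)² = π(3.2050e-03 m)² = 3.227e-05 m²
R_3 = (1.78×10^-8)(1600)/(3.227e-05) = 0.8825 Ω
R_total = R_1 + R_2 + R_3 = 1.03 Ω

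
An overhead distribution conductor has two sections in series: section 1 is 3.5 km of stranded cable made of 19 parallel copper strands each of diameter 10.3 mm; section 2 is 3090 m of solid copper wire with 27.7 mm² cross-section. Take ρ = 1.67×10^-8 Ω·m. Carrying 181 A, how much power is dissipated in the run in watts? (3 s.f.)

62200 W

Section 1: A_strand = π(5.1500e-03)² = 8.332e-05 m²; R₁ = ρL/(N·A_s) = (1.67×10^-8)(3500)/(19×8.332e-05) = 0.03692 Ω
Section 2: A = 27.7 mm² = 2.770e-05 m²
R₂ = (1.67×10^-8)(3090)/(2.770e-05) = 1.863 Ω
R = R₁ + R₂ = 1.9 Ω
P = I²R = (181)² × 1.9 = 62200 W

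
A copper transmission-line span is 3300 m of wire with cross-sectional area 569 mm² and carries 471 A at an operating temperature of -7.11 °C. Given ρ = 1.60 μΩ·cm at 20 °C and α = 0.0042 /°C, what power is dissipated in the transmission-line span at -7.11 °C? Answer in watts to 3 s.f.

ρ = 1.60 μΩ·cm = 1.60×10^-8 Ω·m
A = 569 mm² = 5.690e-04 m²
R₍20₎ = ρL/A = (1.60×10^-8)(3300)/(5.690e-04) = 0.09279 Ω
R₍-7.11₎ = R₍20₎(1 + αΔT) = 0.09279 × (1 + 0.0042×-27.1) = 0.08223 Ω
P = I²R = (471)² × 0.08223 = 18200 W

18200 W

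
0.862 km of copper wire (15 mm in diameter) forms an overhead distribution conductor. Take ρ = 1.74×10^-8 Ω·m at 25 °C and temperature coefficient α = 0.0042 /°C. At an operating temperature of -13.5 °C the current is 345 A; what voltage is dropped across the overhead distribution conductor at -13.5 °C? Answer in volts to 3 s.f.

A = π(d/2)² = π(7.5000e-03 m)² = 1.767e-04 m²
R₍25₎ = ρL/A = (1.74×10^-8)(862)/(1.767e-04) = 0.08488 Ω
R₍-13.5₎ = R₍25₎(1 + αΔT) = 0.08488 × (1 + 0.0042×-38.5) = 0.07115 Ω
V = IR = 345 × 0.07115 = 24.5 V

24.5 V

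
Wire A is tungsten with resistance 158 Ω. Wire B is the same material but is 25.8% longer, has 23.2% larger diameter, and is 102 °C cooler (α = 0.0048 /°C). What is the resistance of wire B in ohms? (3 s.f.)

R ∝ ρL/d² with ρ ∝ (1+αΔT), so R_B/R_A = (1 + 25.8/100) × (1 + 23.2/100)⁻² × (1 − 0.0048×102)
= 1.258 × 0.6588 × 0.5104 = 0.423
R_B = 0.423 × 158 = 66.8 Ω

66.8 Ω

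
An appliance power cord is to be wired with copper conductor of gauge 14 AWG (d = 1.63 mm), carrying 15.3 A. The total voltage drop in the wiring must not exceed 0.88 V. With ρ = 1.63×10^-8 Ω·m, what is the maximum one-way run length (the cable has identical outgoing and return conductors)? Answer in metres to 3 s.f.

A = π(1.63/2 mm)² = π(8.1500e-04 m)² = 2.087e-06 m²
L_max = V_max·A/(2·ρI) = (0.88)(2.087e-06)/(2×1.63×10^-8×15.3) = 3.68 m

3.68 m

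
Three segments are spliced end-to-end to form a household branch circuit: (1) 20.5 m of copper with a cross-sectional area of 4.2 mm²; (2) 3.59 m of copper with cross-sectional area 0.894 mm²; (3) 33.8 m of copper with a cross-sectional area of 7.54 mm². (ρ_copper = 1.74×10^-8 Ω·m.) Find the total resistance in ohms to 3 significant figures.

Seg 1: A = 4.2 mm² = 4.200e-06 m²
R_1 = (1.74×10^-8)(20.5)/(4.200e-06) = 0.08493 Ω
Seg 2: A = 0.894 mm² = 8.940e-07 m²
R_2 = (1.74×10^-8)(3.59)/(8.940e-07) = 0.06987 Ω
Seg 3: A = 7.54 mm² = 7.540e-06 m²
R_3 = (1.74×10^-8)(33.8)/(7.540e-06) = 0.078 Ω
R_total = R_1 + R_2 + R_3 = 0.233 Ω

0.233 Ω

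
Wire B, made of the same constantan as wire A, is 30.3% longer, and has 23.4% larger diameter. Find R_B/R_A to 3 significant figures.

0.856

R ∝ L/d², so R_B/R_A = (1 + 30.3/100) × (1 + 23.4/100)⁻²
= 1.303 × 0.6567 = 0.856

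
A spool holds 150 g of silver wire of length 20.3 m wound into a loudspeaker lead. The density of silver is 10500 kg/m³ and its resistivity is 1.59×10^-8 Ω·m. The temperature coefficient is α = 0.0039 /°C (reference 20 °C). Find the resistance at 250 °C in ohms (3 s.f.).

0.870 Ω

A = m/(density·L) = 0.15/(10500×20.3) = 7.0373e-07 m²
R = ρL/A = (1.59×10^-8)(20.3)/(7.0373e-07) = 0.4587 Ω
R(250 °C) = 0.4587 × (1 + 0.0039×230) = 0.870 Ω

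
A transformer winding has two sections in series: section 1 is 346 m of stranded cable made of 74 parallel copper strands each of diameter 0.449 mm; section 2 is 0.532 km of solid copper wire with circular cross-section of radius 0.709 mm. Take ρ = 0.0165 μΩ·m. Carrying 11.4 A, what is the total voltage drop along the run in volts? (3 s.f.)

68.9 V

ρ = 0.0165 μΩ·m = 1.65×10^-8 Ω·m
Section 1: A_strand = π(2.2450e-04)² = 1.583e-07 m²; R₁ = ρL/(N·A_s) = (1.65×10^-8)(346)/(74×1.583e-07) = 0.4872 Ω
Section 2: A = πr² = π(7.0900e-04 m)² = 1.579e-06 m²
R₂ = (1.65×10^-8)(532)/(1.579e-06) = 5.558 Ω
R = R₁ + R₂ = 6.046 Ω
V = IR = 11.4 × 6.046 = 68.9 V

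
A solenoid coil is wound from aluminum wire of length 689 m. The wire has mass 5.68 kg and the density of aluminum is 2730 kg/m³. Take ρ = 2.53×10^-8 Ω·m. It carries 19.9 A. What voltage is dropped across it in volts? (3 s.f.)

A = m/(density·L) = 5.68/(2730×689) = 3.0197e-06 m²
R = ρL/A = (2.53×10^-8)(689)/(3.0197e-06) = 5.773 Ω
V = IR = 19.9 × 5.773 = 115 V

115 V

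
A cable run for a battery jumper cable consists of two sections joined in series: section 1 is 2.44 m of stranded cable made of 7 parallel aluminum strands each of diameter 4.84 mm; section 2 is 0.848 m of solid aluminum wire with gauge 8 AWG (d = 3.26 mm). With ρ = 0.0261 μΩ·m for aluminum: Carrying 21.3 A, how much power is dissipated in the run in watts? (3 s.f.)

ρ = 0.0261 μΩ·m = 2.61×10^-8 Ω·m
Section 1: A_strand = π(2.4200e-03)² = 1.840e-05 m²; R₁ = ρL/(N·A_s) = (2.61×10^-8)(2.44)/(7×1.840e-05) = 4.945×10^-4 Ω
Section 2: A = π(3.26/2 mm)² = π(1.6300e-03 m)² = 8.347e-06 m²
R₂ = (2.61×10^-8)(0.848)/(8.347e-06) = 0.002652 Ω
R = R₁ + R₂ = 0.003146 Ω
P = I²R = (21.3)² × 0.003146 = 1.43 W

1.43 W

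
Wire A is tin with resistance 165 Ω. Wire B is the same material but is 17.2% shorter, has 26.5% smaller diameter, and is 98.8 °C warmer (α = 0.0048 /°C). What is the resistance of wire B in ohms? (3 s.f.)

R ∝ ρL/d² with ρ ∝ (1+αΔT), so R_B/R_A = (1 − 17.2/100) × (1 − 26.5/100)⁻² × (1 + 0.0048×98.8)
= 0.828 × 1.851 × 1.474 = 2.26
R_B = 2.26 × 165 = 373 Ω

373 Ω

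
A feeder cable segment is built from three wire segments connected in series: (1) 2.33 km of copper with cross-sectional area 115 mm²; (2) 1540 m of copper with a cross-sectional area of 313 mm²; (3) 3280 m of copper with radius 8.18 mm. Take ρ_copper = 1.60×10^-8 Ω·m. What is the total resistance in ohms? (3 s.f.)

Seg 1: A = 115 mm² = 1.150e-04 m²
R_1 = (1.60×10^-8)(2330)/(1.150e-04) = 0.3242 Ω
Seg 2: A = 313 mm² = 3.130e-04 m²
R_2 = (1.60×10^-8)(1540)/(3.130e-04) = 0.07872 Ω
Seg 3: A = πr² = π(8.1800e-03 m)² = 2.102e-04 m²
R_3 = (1.60×10^-8)(3280)/(2.102e-04) = 0.2497 Ω
R_total = R_1 + R_2 + R_3 = 0.653 Ω

0.653 Ω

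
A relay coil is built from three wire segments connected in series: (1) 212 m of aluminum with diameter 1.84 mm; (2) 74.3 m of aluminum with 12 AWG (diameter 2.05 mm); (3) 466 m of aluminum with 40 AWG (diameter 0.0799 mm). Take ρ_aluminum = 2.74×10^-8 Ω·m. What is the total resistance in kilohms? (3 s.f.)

Seg 1: A = π(d/2)² = π(9.2000e-04 m)² = 2.659e-06 m²
R_1 = (2.74×10^-8)(212)/(2.659e-06) = 2.185 Ω
Seg 2: A = π(2.05/2 mm)² = π(1.0250e-03 m)² = 3.301e-06 m²
R_2 = (2.74×10^-8)(74.3)/(3.301e-06) = 0.6168 Ω
Seg 3: A = π(0.0799/2 mm)² = π(3.9950e-05 m)² = 5.014e-09 m²
R_3 = (2.74×10^-8)(466)/(5.014e-09) = 2547 Ω
R_total = R_1 + R_2 + R_3 = 2.55 kΩ

2.55 kΩ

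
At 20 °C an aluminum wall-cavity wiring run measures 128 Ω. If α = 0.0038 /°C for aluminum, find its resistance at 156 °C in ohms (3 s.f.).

194 Ω

ΔT = 156 − 20 = 136 °C
R = R₀(1 + αΔT) = 128 × (1 + 0.0038×136) = 128 × 1.517 = 194 Ω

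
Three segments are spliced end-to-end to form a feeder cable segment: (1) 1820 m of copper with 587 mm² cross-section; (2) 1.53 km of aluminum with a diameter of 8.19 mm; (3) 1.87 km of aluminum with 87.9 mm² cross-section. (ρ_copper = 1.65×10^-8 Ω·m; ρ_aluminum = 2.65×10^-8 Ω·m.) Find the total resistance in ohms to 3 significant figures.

Seg 1: A = 587 mm² = 5.870e-04 m²
R_1 = (1.65×10^-8)(1820)/(5.870e-04) = 0.05116 Ω
Seg 2: A = π(d/2)² = π(4.0950e-03 m)² = 5.268e-05 m²
R_2 = (2.65×10^-8)(1530)/(5.268e-05) = 0.7696 Ω
Seg 3: A = 87.9 mm² = 8.790e-05 m²
R_3 = (2.65×10^-8)(1870)/(8.790e-05) = 0.5638 Ω
R_total = R_1 + R_2 + R_3 = 1.38 Ω

1.38 Ω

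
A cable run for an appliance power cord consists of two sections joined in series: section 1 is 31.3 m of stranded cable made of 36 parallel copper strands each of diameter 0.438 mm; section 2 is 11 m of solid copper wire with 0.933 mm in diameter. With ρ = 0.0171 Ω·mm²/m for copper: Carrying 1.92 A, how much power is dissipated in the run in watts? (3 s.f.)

1.38 W

ρ = 0.0171 Ω·mm²/m = 1.71×10^-8 Ω·m
Section 1: A_strand = π(2.1900e-04)² = 1.507e-07 m²; R₁ = ρL/(N·A_s) = (1.71×10^-8)(31.3)/(36×1.507e-07) = 0.09867 Ω
Section 2: A = π(d/2)² = π(4.6650e-04 m)² = 6.837e-07 m²
R₂ = (1.71×10^-8)(11)/(6.837e-07) = 0.2751 Ω
R = R₁ + R₂ = 0.3738 Ω
P = I²R = (1.92)² × 0.3738 = 1.38 W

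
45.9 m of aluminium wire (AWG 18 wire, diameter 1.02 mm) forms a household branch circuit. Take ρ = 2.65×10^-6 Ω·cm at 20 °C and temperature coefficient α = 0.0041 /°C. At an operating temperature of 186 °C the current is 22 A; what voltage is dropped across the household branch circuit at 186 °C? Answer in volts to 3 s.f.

ρ = 2.65×10^-6 Ω·cm = 2.65×10^-8 Ω·m
A = π(1.02/2 mm)² = π(5.1000e-04 m)² = 8.171e-07 m²
R₍20₎ = ρL/A = (2.65×10^-8)(45.9)/(8.171e-07) = 1.489 Ω
R₍186₎ = R₍20₎(1 + αΔT) = 1.489 × (1 + 0.0041×166) = 2.502 Ω
V = IR = 22 × 2.502 = 55.0 V

55.0 V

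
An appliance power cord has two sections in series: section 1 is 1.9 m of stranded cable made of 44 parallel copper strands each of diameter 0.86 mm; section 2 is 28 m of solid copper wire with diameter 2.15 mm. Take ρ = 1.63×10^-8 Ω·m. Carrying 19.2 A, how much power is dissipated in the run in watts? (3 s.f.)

Section 1: A_strand = π(4.3000e-04)² = 5.809e-07 m²; R₁ = ρL/(N·A_s) = (1.63×10^-8)(1.9)/(44×5.809e-07) = 0.001212 Ω
Section 2: A = π(d/2)² = π(1.0750e-03 m)² = 3.631e-06 m²
R₂ = (1.63×10^-8)(28)/(3.631e-06) = 0.1257 Ω
R = R₁ + R₂ = 0.1269 Ω
P = I²R = (19.2)² × 0.1269 = 46.8 W

46.8 W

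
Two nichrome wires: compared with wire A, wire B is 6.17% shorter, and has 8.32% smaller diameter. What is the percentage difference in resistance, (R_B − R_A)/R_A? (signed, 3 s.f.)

R ∝ L/d², so R_B/R_A = (1 − 6.17/100) × (1 − 8.32/100)⁻²
= 0.9383 × 1.19 = 1.116
(R_B − R_A)/R_A = 1.116 − 1 = 11.6%

11.6%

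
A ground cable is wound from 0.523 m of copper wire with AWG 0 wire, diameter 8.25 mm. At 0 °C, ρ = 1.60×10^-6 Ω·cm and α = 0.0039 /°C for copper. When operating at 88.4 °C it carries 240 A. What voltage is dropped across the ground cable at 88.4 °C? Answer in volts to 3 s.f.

0.0505 V

ρ = 1.60×10^-6 Ω·cm = 1.60×10^-8 Ω·m
A = π(8.25/2 mm)² = π(4.1250e-03 m)² = 5.346e-05 m²
R₍0₎ = ρL/A = (1.60×10^-8)(0.523)/(5.346e-05) = 1.565×10^-4 Ω
R₍88.4₎ = R₍0₎(1 + αΔT) = 1.565×10^-4 × (1 + 0.0039×88.4) = 2.105×10^-4 Ω
V = IR = 240 × 2.105×10^-4 = 0.0505 V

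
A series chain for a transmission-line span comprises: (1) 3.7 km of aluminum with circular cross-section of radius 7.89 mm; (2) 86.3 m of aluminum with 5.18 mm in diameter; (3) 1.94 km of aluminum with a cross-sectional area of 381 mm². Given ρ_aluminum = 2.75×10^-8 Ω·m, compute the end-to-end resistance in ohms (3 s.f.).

Seg 1: A = πr² = π(7.8900e-03 m)² = 1.956e-04 m²
R_1 = (2.75×10^-8)(3700)/(1.956e-04) = 0.5203 Ω
Seg 2: A = π(d/2)² = π(2.5900e-03 m)² = 2.107e-05 m²
R_2 = (2.75×10^-8)(86.3)/(2.107e-05) = 0.1126 Ω
Seg 3: A = 381 mm² = 3.810e-04 m²
R_3 = (2.75×10^-8)(1940)/(3.810e-04) = 0.14 Ω
R_total = R_1 + R_2 + R_3 = 0.773 Ω

0.773 Ω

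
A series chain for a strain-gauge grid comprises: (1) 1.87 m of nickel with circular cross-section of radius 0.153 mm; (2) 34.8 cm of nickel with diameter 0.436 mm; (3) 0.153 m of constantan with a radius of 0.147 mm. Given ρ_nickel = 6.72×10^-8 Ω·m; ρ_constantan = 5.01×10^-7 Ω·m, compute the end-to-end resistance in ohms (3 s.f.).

Seg 1: A = πr² = π(1.5300e-04 m)² = 7.354e-08 m²
R_1 = (6.72×10^-8)(1.87)/(7.354e-08) = 1.709 Ω
Seg 2: A = π(d/2)² = π(2.1800e-04 m)² = 1.493e-07 m²
R_2 = (6.72×10^-8)(0.348)/(1.493e-07) = 0.1566 Ω
Seg 3: A = πr² = π(1.4700e-04 m)² = 6.789e-08 m²
R_3 = (5.01×10^-7)(0.153)/(6.789e-08) = 1.129 Ω
R_total = R_1 + R_2 + R_3 = 2.99 Ω

2.99 Ω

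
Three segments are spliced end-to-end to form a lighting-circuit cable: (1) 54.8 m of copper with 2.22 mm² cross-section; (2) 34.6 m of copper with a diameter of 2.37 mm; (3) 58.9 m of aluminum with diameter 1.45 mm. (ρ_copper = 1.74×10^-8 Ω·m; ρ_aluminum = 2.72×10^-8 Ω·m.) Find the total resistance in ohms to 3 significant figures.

1.54 Ω

Seg 1: A = 2.22 mm² = 2.220e-06 m²
R_1 = (1.74×10^-8)(54.8)/(2.220e-06) = 0.4295 Ω
Seg 2: A = π(d/2)² = π(1.1850e-03 m)² = 4.412e-06 m²
R_2 = (1.74×10^-8)(34.6)/(4.412e-06) = 0.1365 Ω
Seg 3: A = π(d/2)² = π(7.2500e-04 m)² = 1.651e-06 m²
R_3 = (2.72×10^-8)(58.9)/(1.651e-06) = 0.9702 Ω
R_total = R_1 + R_2 + R_3 = 1.54 Ω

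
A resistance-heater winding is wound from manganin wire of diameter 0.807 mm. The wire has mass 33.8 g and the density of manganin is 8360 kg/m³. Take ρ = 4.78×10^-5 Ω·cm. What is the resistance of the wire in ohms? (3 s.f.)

ρ = 4.78×10^-5 Ω·cm = 4.78×10^-7 Ω·m
A = π(d/2)² = π(4.0350e-04 m)² = 5.1149e-07 m²
L = m/(density·A) = 0.0338/(8360×5.1149e-07) = 7.904 m
R = ρL/A = (4.78×10^-7)(7.904)/(5.1149e-07) = 7.39 Ω

7.39 Ω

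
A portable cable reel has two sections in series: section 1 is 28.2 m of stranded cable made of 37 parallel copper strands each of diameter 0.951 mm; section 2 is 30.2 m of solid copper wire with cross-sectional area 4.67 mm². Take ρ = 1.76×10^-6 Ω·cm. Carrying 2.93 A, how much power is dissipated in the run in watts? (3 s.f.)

1.14 W

ρ = 1.76×10^-6 Ω·cm = 1.76×10^-8 Ω·m
Section 1: A_strand = π(4.7550e-04)² = 7.103e-07 m²; R₁ = ρL/(N·A_s) = (1.76×10^-8)(28.2)/(37×7.103e-07) = 0.01888 Ω
Section 2: A = 4.67 mm² = 4.670e-06 m²
R₂ = (1.76×10^-8)(30.2)/(4.670e-06) = 0.1138 Ω
R = R₁ + R₂ = 0.1327 Ω
P = I²R = (2.93)² × 0.1327 = 1.14 W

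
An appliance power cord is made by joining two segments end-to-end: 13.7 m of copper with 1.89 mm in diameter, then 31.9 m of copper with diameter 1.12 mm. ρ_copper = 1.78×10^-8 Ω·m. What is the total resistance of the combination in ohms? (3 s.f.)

0.663 Ω

Segment 1: A = π(d/2)² = π(9.4500e-04 m)² = 2.806e-06 m²
R₁ = ρL/A = (1.78×10^-8)(13.7)/(2.806e-06) = 0.08692 Ω
Segment 2: A = π(d/2)² = π(5.6000e-04 m)² = 9.852e-07 m²
R₂ = (1.78×10^-8)(31.9)/(9.852e-07) = 0.5763 Ω
R = R₁ + R₂ = 0.663 Ω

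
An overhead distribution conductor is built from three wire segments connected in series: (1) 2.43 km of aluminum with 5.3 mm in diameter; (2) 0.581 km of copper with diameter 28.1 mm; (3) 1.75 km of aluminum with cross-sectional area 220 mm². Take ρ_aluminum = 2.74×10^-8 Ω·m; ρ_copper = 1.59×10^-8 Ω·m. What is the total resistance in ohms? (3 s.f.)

3.25 Ω

Seg 1: A = π(d/2)² = π(2.6500e-03 m)² = 2.206e-05 m²
R_1 = (2.74×10^-8)(2430)/(2.206e-05) = 3.018 Ω
Seg 2: A = π(d/2)² = π(1.4050e-02 m)² = 6.202e-04 m²
R_2 = (1.59×10^-8)(581)/(6.202e-04) = 0.0149 Ω
Seg 3: A = 220 mm² = 2.200e-04 m²
R_3 = (2.74×10^-8)(1750)/(2.200e-04) = 0.218 Ω
R_total = R_1 + R_2 + R_3 = 3.25 Ω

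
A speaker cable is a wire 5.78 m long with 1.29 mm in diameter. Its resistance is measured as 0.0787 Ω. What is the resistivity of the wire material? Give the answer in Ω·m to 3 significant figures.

1.78×10^-8 Ω·m

A = π(d/2)² = π(6.4500e-04 m)² = 1.307e-06 m²
ρ = RA/L = (0.0787)(1.307e-06)/(5.78) = 1.78×10^-8 Ω·m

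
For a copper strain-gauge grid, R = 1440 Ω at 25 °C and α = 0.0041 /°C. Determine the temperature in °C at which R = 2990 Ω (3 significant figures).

288 °C

R = R₀(1 + α(T − T₀)) ⇒ T = T₀ + (R/R₀ − 1)/α
T = 25 + (2990/1440 − 1)/0.0041 = 25 + (1.076)/0.0041 = 288 °C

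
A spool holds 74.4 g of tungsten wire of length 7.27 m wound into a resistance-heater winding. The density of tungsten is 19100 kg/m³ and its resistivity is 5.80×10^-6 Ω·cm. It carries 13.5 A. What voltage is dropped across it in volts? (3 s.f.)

10.6 V

ρ = 5.80×10^-6 Ω·cm = 5.80×10^-8 Ω·m
A = m/(density·L) = 0.0744/(19100×7.27) = 5.3580e-07 m²
R = ρL/A = (5.80×10^-8)(7.27)/(5.3580e-07) = 0.787 Ω
V = IR = 13.5 × 0.787 = 10.6 V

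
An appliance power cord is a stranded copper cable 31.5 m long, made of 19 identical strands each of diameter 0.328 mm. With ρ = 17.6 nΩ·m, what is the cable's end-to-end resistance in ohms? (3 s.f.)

ρ = 17.6 nΩ·m = 1.76×10^-8 Ω·m
A_strand = π(1.6400e-04 m)² = 8.450e-08 m²
R_strand = ρL/A = (1.76×10^-8)(31.5)/(8.450e-08) = 6.561 Ω
R_total = R_strand/N = 6.561/19 = 0.345 Ω

0.345 Ω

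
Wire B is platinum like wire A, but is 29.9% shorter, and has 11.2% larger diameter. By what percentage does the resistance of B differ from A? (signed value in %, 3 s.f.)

-43.3%

R ∝ L/d², so R_B/R_A = (1 − 29.9/100) × (1 + 11.2/100)⁻²
= 0.701 × 0.8087 = 0.5669
(R_B − R_A)/R_A = 0.5669 − 1 = -43.3%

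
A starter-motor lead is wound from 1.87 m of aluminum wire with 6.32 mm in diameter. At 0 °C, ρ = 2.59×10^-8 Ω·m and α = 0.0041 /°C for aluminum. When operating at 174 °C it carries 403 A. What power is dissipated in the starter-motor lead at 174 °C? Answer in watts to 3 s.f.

A = π(d/2)² = π(3.1600e-03 m)² = 3.137e-05 m²
R₍0₎ = ρL/A = (2.59×10^-8)(1.87)/(3.137e-05) = 0.001544 Ω
R₍174₎ = R₍0₎(1 + αΔT) = 0.001544 × (1 + 0.0041×174) = 0.002645 Ω
P = I²R = (403)² × 0.002645 = 430 W

430 W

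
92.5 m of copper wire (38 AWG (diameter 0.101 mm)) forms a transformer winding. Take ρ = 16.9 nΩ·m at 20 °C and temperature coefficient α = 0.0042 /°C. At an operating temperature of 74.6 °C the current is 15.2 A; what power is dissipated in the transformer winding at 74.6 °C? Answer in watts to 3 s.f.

55400 W

ρ = 16.9 nΩ·m = 1.69×10^-8 Ω·m
A = π(0.101/2 mm)² = π(5.0500e-05 m)² = 8.012e-09 m²
R₍20₎ = ρL/A = (1.69×10^-8)(92.5)/(8.012e-09) = 195.1 Ω
R₍74.6₎ = R₍20₎(1 + αΔT) = 195.1 × (1 + 0.0042×54.6) = 239.9 Ω
P = I²R = (15.2)² × 239.9 = 55400 W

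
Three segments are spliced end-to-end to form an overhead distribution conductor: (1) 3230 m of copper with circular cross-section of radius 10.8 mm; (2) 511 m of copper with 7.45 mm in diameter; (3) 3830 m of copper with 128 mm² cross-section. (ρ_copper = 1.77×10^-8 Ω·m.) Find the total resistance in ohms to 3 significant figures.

Seg 1: A = πr² = π(1.0800e-02 m)² = 3.664e-04 m²
R_1 = (1.77×10^-8)(3230)/(3.664e-04) = 0.156 Ω
Seg 2: A = π(d/2)² = π(3.7250e-03 m)² = 4.359e-05 m²
R_2 = (1.77×10^-8)(511)/(4.359e-05) = 0.2075 Ω
Seg 3: A = 128 mm² = 1.280e-04 m²
R_3 = (1.77×10^-8)(3830)/(1.280e-04) = 0.5296 Ω
R_total = R_1 + R_2 + R_3 = 0.893 Ω

0.893 Ω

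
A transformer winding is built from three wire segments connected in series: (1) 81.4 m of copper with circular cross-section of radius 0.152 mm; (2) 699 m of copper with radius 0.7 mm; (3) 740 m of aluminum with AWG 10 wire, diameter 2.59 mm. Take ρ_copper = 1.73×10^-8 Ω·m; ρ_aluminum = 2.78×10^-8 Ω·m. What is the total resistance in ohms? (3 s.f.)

Seg 1: A = πr² = π(1.5200e-04 m)² = 7.258e-08 m²
R_1 = (1.73×10^-8)(81.4)/(7.258e-08) = 19.4 Ω
Seg 2: A = πr² = π(7.0000e-04 m)² = 1.539e-06 m²
R_2 = (1.73×10^-8)(699)/(1.539e-06) = 7.856 Ω
Seg 3: A = π(2.59/2 mm)² = π(1.2950e-03 m)² = 5.269e-06 m²
R_3 = (2.78×10^-8)(740)/(5.269e-06) = 3.905 Ω
R_total = R_1 + R_2 + R_3 = 31.2 Ω

31.2 Ω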